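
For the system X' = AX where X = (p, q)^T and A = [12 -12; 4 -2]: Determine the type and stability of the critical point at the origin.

A = [[12,-12],[4,-2]]; det(A-λI) = λ^2 - 10λ + 24.
λ = 6, 4: both positive.

unstable node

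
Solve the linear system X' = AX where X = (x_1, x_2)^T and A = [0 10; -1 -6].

x_1(t) = 3K_1e^(-3t)sin(t) + K_1e^(-3t)cos(t) + K_2e^(-3t)sin(t) - 3K_2e^(-3t)cos(t), x_2(t) = -K_1e^(-3t)sin(t) + K_2e^(-3t)cos(t)

Coefficient matrix A = [[0, 10], [-1, -6]].
Characteristic polynomial det(A - λI) = λ^2 + 6λ + 10 = 0.
Eigenvalues λ = -3 ± i (complex conjugate pair).
For λ=-3+i: an eigenvector is (1,0) - i(3,-1) = (1 - 3i, 0 + i).
A real fundamental pair from Re and Im of e^((-3+i)t)v: X_1 = e^(-3t)(cos(t)·(1,0) + sin(t)·(3,-1)), X_2 = e^(-3t)(sin(t)·(1,0) - cos(t)·(3,-1)).
General solution: K_1X_1 + K_2X_2.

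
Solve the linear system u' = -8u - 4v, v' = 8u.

u(t) = K_1e^(-4t)cos(4t) + K_2e^(-4t)sin(4t), v(t) = K_1e^(-4t)sin(4t) - K_1e^(-4t)cos(4t) - K_2e^(-4t)sin(4t) - K_2e^(-4t)cos(4t)

Coefficient matrix A = [[-8, -4], [8, 0]].
Characteristic polynomial det(A - λI) = λ^2 + 8λ + 32 = 0.
Eigenvalues λ = -4 ± 4i (complex conjugate pair).
For λ=-4+4i: an eigenvector is (1,-1) - i(0,1) = (1, -1 - i).
A real fundamental pair from Re and Im of e^((-4+4i)t)v: X_1 = e^(-4t)(cos(4t)·(1,-1) + sin(4t)·(0,1)), X_2 = e^(-4t)(sin(4t)·(1,-1) - cos(4t)·(0,1)).
General solution: K_1X_1 + K_2X_2.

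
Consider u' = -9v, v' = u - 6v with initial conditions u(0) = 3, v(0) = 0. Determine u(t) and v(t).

Coefficient matrix A = [[0, -9], [1, -6]].
Characteristic polynomial det(A - λI) = λ^2 + 6λ + 9 = 0.
Single eigenvalue λ = -3 with algebraic multiplicity 2.
Eigenvector v = (-3,-1); generalized eigenvector w with (A-λI)w=v is (-1,0).
General solution: e^(-3t)[c_1·v + c_2·(t·v + w)].
Applying u(0)=3, v(0)=0 gives c_1=0, c_2=-3.

u(t) = 9te^(-3t) + 3e^(-3t), v(t) = 3te^(-3t)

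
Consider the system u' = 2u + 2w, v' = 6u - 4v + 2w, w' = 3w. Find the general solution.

u(t) = C_1e^(2t) + 2C_3e^(3t), v(t) = C_1e^(2t) + C_2e^(-4t) + 2C_3e^(3t), w(t) = C_3e^(3t)

Coefficient matrix A = [[2, 0, 2], [6, -4, 2], [0, 0, 3]].
det(A - λI) = 0 gives eigenvalues λ = 2, -4, 3.
For λ=2: eigenvector (1,1,0).
For λ=-4: eigenvector (0,1,0).
For λ=3: eigenvector (2,2,1).
General solution: C_1e^(2t)(1,1,0) + C_2e^(-4t)(0,1,0) + C_3e^(3t)(2,2,1).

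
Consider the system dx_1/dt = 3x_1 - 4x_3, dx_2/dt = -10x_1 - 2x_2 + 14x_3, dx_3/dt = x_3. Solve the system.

Coefficient matrix A = [[3, 0, -4], [-10, -2, 14], [0, 0, 1]].
det(A - λI) = 0 gives eigenvalues λ = -2, 3, 1.
For λ=-2: eigenvector (0,1,0).
For λ=3: eigenvector (-1,2,0).
For λ=1: eigenvector (2,-2,1).
General solution: c_1e^(-2t)(0,1,0) + c_2e^(3t)(-1,2,0) + c_3e^(t)(2,-2,1).

x_1(t) = -c_2e^(3t) + 2c_3e^(t), x_2(t) = c_1e^(-2t) + 2c_2e^(3t) - 2c_3e^(t), x_3(t) = c_3e^(t)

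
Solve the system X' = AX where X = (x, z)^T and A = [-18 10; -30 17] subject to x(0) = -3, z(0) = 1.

x(t) = 11e^(2t) - 14e^(-3t), z(t) = 22e^(2t) - 21e^(-3t)

Coefficient matrix A = [[-18, 10], [-30, 17]].
Characteristic polynomial det(A - λI) = λ^2 + λ - 6 = 0.
Eigenvalues λ = 2, -3.
For λ=2: (A-λI) row 1 is [-20, 10], so an eigenvector is (-1, -2).
For λ=-3: (A-λI) row 1 is [-15, 10], so an eigenvector is (-2, -3).
General solution: C_1e^(2t)(-1,-2) + C_2e^(-3t)(-2,-3).
Applying x(0)=-3, z(0)=1 gives C_1=-11, C_2=7.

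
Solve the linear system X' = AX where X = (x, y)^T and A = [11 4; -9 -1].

Coefficient matrix A = [[11, 4], [-9, -1]].
Characteristic polynomial det(A - λI) = λ^2 - 10λ + 25 = 0.
Single eigenvalue λ = 5 with algebraic multiplicity 2.
Eigenvector v = (2,-3); generalized eigenvector w with (A-λI)w=v is (1,-1).
General solution: e^(5t)[K_1·v + K_2·(t·v + w)].

x(t) = 2K_1e^(5t) + 2K_2te^(5t) + K_2e^(5t), y(t) = -3K_1e^(5t) - 3K_2te^(5t) - K_2e^(5t)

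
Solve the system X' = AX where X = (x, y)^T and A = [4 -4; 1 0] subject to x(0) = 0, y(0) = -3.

x(t) = 12te^(2t), y(t) = 6te^(2t) - 3e^(2t)

Coefficient matrix A = [[4, -4], [1, 0]].
Characteristic polynomial det(A - λI) = λ^2 - 4λ + 4 = 0.
Single eigenvalue λ = 2 with algebraic multiplicity 2.
Eigenvector v = (-2,-1); generalized eigenvector w with (A-λI)w=v is (-3,-1).
General solution: e^(2t)[c_1·v + c_2·(t·v + w)].
Applying x(0)=0, y(0)=-3 gives c_1=9, c_2=-6.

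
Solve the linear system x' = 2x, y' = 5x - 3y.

x(t) = -C_1e^(2t), y(t) = -C_1e^(2t) + C_2e^(-3t)

Coefficient matrix A = [[2, 0], [5, -3]].
Characteristic polynomial det(A - λI) = λ^2 + λ - 6 = 0.
Eigenvalues λ = 2, -3.
For λ=2: (A-λI) row 2 is [5, -5], so an eigenvector is (-1, -1).
For λ=-3: (A-λI) row 1 is [5, 0], so an eigenvector is (0, 1).
General solution: C_1e^(2t)(-1,-1) + C_2e^(-3t)(0,1).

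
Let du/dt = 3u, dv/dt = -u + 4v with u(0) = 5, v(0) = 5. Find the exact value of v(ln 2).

A = [[3,0],[-1,4]]; eigenvalues λ = 4, 3.
Eigenvectors: (0,-1) for λ=4, (1,1) for λ=3.
From the initial condition, c_1 = 0, c_2 = 5.
v(ln 2) = (0)(2^4)(-1) + (5)(2^3)(1) = 40.

40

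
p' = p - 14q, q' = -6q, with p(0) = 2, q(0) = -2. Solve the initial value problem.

p(t) = 6e^(t) - 4e^(-6t), q(t) = -2e^(-6t)

Coefficient matrix A = [[1, -14], [0, -6]].
Characteristic polynomial det(A - λI) = λ^2 + 5λ - 6 = 0.
Eigenvalues λ = 1, -6.
For λ=1: (A-λI) row 1 is [0, -14], so an eigenvector is (1, 0).
For λ=-6: (A-λI) row 1 is [7, -14], so an eigenvector is (2, 1).
General solution: K_1e^(t)(1,0) + K_2e^(-6t)(2,1).
Applying p(0)=2, q(0)=-2 gives K_1=6, K_2=-2.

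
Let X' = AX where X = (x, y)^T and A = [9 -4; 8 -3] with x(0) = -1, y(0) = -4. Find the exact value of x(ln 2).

A = [[9,-4],[8,-3]]; eigenvalues λ = 5, 1.
Eigenvectors: (1,1) for λ=5, (1,2) for λ=1.
From the initial condition, c_1 = 2, c_2 = -3.
x(ln 2) = (2)(2^5)(1) + (-3)(2^1)(1) = 58.

58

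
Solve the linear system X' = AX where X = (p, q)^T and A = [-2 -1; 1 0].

Coefficient matrix A = [[-2, -1], [1, 0]].
Characteristic polynomial det(A - λI) = λ^2 + 2λ + 1 = 0.
Single eigenvalue λ = -1 with algebraic multiplicity 2.
Eigenvector v = (1,-1); generalized eigenvector w with (A-λI)w=v is (0,-1).
General solution: e^(-t)[C_1·v + C_2·(t·v + w)].

p(t) = C_1e^(-t) + C_2te^(-t), q(t) = -C_1e^(-t) - C_2te^(-t) - C_2e^(-t)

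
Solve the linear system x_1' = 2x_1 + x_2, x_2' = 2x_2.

x_1(t) = -c_1e^(2t) - c_2te^(2t) + 3c_2e^(2t), x_2(t) = -c_2e^(2t)

Coefficient matrix A = [[2, 1], [0, 2]].
Characteristic polynomial det(A - λI) = λ^2 - 4λ + 4 = 0.
Single eigenvalue λ = 2 with algebraic multiplicity 2.
Eigenvector v = (-1,0); generalized eigenvector w with (A-λI)w=v is (3,-1).
General solution: e^(2t)[c_1·v + c_2·(t·v + w)].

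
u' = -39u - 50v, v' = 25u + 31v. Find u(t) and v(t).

Coefficient matrix A = [[-39, -50], [25, 31]].
Characteristic polynomial det(A - λI) = λ^2 + 8λ + 41 = 0.
Eigenvalues λ = -4 ± 5i (complex conjugate pair).
For λ=-4+5i: an eigenvector is (3,-2) - i(-1,1) = (3 + i, -2 - i).
A real fundamental pair from Re and Im of e^((-4+5i)t)v: X_1 = e^(-4t)(cos(5t)·(3,-2) + sin(5t)·(-1,1)), X_2 = e^(-4t)(sin(5t)·(3,-2) - cos(5t)·(-1,1)).
General solution: K_1X_1 + K_2X_2.

u(t) = -K_1e^(-4t)sin(5t) + 3K_1e^(-4t)cos(5t) + 3K_2e^(-4t)sin(5t) + K_2e^(-4t)cos(5t), v(t) = K_1e^(-4t)sin(5t) - 2K_1e^(-4t)cos(5t) - 2K_2e^(-4t)sin(5t) - K_2e^(-4t)cos(5t)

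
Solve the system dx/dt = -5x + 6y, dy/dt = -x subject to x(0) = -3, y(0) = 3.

Coefficient matrix A = [[-5, 6], [-1, 0]].
Characteristic polynomial det(A - λI) = λ^2 + 5λ + 6 = 0.
Eigenvalues λ = -2, -3.
For λ=-2: (A-λI) row 1 is [-3, 6], so an eigenvector is (-2, -1).
For λ=-3: (A-λI) row 1 is [-2, 6], so an eigenvector is (3, 1).
General solution: K_1e^(-2t)(-2,-1) + K_2e^(-3t)(3,1).
Applying x(0)=-3, y(0)=3 gives K_1=-12, K_2=-9.

x(t) = 24e^(-2t) - 27e^(-3t), y(t) = 12e^(-2t) - 9e^(-3t)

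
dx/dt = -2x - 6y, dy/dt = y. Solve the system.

x(t) = -K_1e^(-2t) - 2K_2e^(t), y(t) = K_2e^(t)

Coefficient matrix A = [[-2, -6], [0, 1]].
Characteristic polynomial det(A - λI) = λ^2 + λ - 2 = 0.
Eigenvalues λ = -2, 1.
For λ=-2: (A-λI) row 1 is [0, -6], so an eigenvector is (-1, 0).
For λ=1: (A-λI) row 1 is [-3, -6], so an eigenvector is (-2, 1).
General solution: K_1e^(-2t)(-1,0) + K_2e^(t)(-2,1).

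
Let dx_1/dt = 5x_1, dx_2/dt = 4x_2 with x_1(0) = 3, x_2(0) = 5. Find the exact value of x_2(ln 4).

A = [[5,0],[0,4]]; eigenvalues λ = 4, 5.
Eigenvectors: (0,-1) for λ=4, (1,0) for λ=5.
From the initial condition, c_1 = -5, c_2 = 3.
x_2(ln 4) = (-5)(4^4)(-1) + (3)(4^5)(0) = 1280.

1280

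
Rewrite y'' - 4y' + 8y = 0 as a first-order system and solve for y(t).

y(t) = C_1e^(2t)cos(2t) + C_2e^(2t)sin(2t)

Let x_1 = y, x_2 = y'. Then x_1' = x_2 and x_2' = -8x_1 + 4x_2.
A = [[0,1],[-8,4]]; det(A-λI) = λ^2 - 4λ + 8.
Eigenvalues λ = 2 ± 2i.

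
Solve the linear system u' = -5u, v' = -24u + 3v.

u(t) = K_1e^(-5t), v(t) = 3K_1e^(-5t) - K_2e^(3t)

Coefficient matrix A = [[-5, 0], [-24, 3]].
Characteristic polynomial det(A - λI) = λ^2 + 2λ - 15 = 0.
Eigenvalues λ = -5, 3.
For λ=-5: (A-λI) row 2 is [-24, 8], so an eigenvector is (1, 3).
For λ=3: (A-λI) row 1 is [-8, 0], so an eigenvector is (0, -1).
General solution: K_1e^(-5t)(1,3) + K_2e^(3t)(0,-1).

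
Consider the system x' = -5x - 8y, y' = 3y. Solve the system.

Coefficient matrix A = [[-5, -8], [0, 3]].
Characteristic polynomial det(A - λI) = λ^2 + 2λ - 15 = 0.
Eigenvalues λ = -5, 3.
For λ=-5: (A-λI) row 1 is [0, -8], so an eigenvector is (1, 0).
For λ=3: (A-λI) row 1 is [-8, -8], so an eigenvector is (1, -1).
General solution: C_1e^(-5t)(1,0) + C_2e^(3t)(1,-1).

x(t) = C_1e^(-5t) + C_2e^(3t), y(t) = -C_2e^(3t)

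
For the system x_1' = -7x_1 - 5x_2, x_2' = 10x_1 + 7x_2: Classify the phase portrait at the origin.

A = [[-7,-5],[10,7]]; det(A-λI) = λ^2 + 1.
λ = 0 ± i: zero real part.

center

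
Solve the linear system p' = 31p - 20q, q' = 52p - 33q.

Coefficient matrix A = [[31, -20], [52, -33]].
Characteristic polynomial det(A - λI) = λ^2 + 2λ + 17 = 0.
Eigenvalues λ = -1 ± 4i (complex conjugate pair).
For λ=-1+4i: an eigenvector is (-1,-2) - i(2,3) = (-1 - 2i, -2 - 3i).
A real fundamental pair from Re and Im of e^((-1+4i)t)v: X_1 = e^(-t)(cos(4t)·(-1,-2) + sin(4t)·(2,3)), X_2 = e^(-t)(sin(4t)·(-1,-2) - cos(4t)·(2,3)).
General solution: K_1X_1 + K_2X_2.

p(t) = 2K_1e^(-t)sin(4t) - K_1e^(-t)cos(4t) - K_2e^(-t)sin(4t) - 2K_2e^(-t)cos(4t), q(t) = 3K_1e^(-t)sin(4t) - 2K_1e^(-t)cos(4t) - 2K_2e^(-t)sin(4t) - 3K_2e^(-t)cos(4t)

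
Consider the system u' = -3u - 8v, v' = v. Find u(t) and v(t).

Coefficient matrix A = [[-3, -8], [0, 1]].
Characteristic polynomial det(A - λI) = λ^2 + 2λ - 3 = 0.
Eigenvalues λ = 1, -3.
For λ=1: (A-λI) row 1 is [-4, -8], so an eigenvector is (2, -1).
For λ=-3: (A-λI) row 1 is [0, -8], so an eigenvector is (-1, 0).
General solution: K_1e^(t)(2,-1) + K_2e^(-3t)(-1,0).

u(t) = 2K_1e^(t) - K_2e^(-3t), v(t) = -K_1e^(t)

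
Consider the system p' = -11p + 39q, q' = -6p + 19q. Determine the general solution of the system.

Coefficient matrix A = [[-11, 39], [-6, 19]].
Characteristic polynomial det(A - λI) = λ^2 - 8λ + 25 = 0.
Eigenvalues λ = 4 ± 3i (complex conjugate pair).
For λ=4+3i: an eigenvector is (3,1) - i(-2,-1) = (3 + 2i, 1 + i).
A real fundamental pair from Re and Im of e^((4+3i)t)v: X_1 = e^(4t)(cos(3t)·(3,1) + sin(3t)·(-2,-1)), X_2 = e^(4t)(sin(3t)·(3,1) - cos(3t)·(-2,-1)).
General solution: K_1X_1 + K_2X_2.

p(t) = -2K_1e^(4t)sin(3t) + 3K_1e^(4t)cos(3t) + 3K_2e^(4t)sin(3t) + 2K_2e^(4t)cos(3t), q(t) = -K_1e^(4t)sin(3t) + K_1e^(4t)cos(3t) + K_2e^(4t)sin(3t) + K_2e^(4t)cos(3t)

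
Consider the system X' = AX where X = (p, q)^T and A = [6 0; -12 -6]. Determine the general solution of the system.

p(t) = -c_2e^(6t), q(t) = -c_1e^(-6t) + c_2e^(6t)

Coefficient matrix A = [[6, 0], [-12, -6]].
Characteristic polynomial det(A - λI) = λ^2 - 36 = 0.
Eigenvalues λ = -6, 6.
For λ=-6: (A-λI) row 1 is [12, 0], so an eigenvector is (0, -1).
For λ=6: (A-λI) row 2 is [-12, -12], so an eigenvector is (-1, 1).
General solution: c_1e^(-6t)(0,-1) + c_2e^(6t)(-1,1).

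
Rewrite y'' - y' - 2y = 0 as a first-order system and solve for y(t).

Let x_1 = y, x_2 = y'. Then x_1' = x_2 and x_2' = 2x_1 + x_2.
A = [[0,1],[2,1]]; det(A-λI) = λ^2 - λ - 2.
Eigenvalues λ = -1, 2 with eigenvectors (1,-1), (1,2).

y(t) = c_1e^(-t) + c_2e^(2t)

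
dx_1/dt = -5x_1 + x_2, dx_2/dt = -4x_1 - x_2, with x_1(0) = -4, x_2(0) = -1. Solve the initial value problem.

x_1(t) = 7te^(-3t) - 4e^(-3t), x_2(t) = 14te^(-3t) - e^(-3t)

Coefficient matrix A = [[-5, 1], [-4, -1]].
Characteristic polynomial det(A - λI) = λ^2 + 6λ + 9 = 0.
Single eigenvalue λ = -3 with algebraic multiplicity 2.
Eigenvector v = (1,2); generalized eigenvector w with (A-λI)w=v is (-1,-1).
General solution: e^(-3t)[c_1·v + c_2·(t·v + w)].
Applying x_1(0)=-4, x_2(0)=-1 gives c_1=3, c_2=7.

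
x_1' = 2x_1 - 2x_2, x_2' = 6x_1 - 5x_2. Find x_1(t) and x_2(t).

Coefficient matrix A = [[2, -2], [6, -5]].
Characteristic polynomial det(A - λI) = λ^2 + 3λ + 2 = 0.
Eigenvalues λ = -2, -1.
For λ=-2: (A-λI) row 1 is [4, -2], so an eigenvector is (1, 2).
For λ=-1: (A-λI) row 1 is [3, -2], so an eigenvector is (-2, -3).
General solution: K_1e^(-2t)(1,2) + K_2e^(-t)(-2,-3).

x_1(t) = K_1e^(-2t) - 2K_2e^(-t), x_2(t) = 2K_1e^(-2t) - 3K_2e^(-t)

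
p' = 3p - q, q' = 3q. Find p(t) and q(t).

Coefficient matrix A = [[3, -1], [0, 3]].
Characteristic polynomial det(A - λI) = λ^2 - 6λ + 9 = 0.
Single eigenvalue λ = 3 with algebraic multiplicity 2.
Eigenvector v = (1,0); generalized eigenvector w with (A-λI)w=v is (-3,-1).
General solution: e^(3t)[K_1·v + K_2·(t·v + w)].

p(t) = K_1e^(3t) + K_2te^(3t) - 3K_2e^(3t), q(t) = -K_2e^(3t)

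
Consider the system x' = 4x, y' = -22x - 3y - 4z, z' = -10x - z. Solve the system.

x(t) = K_3e^(4t), y(t) = -2K_1e^(-t) + K_2e^(-3t) - 2K_3e^(4t), z(t) = K_1e^(-t) - 2K_3e^(4t)

Coefficient matrix A = [[4, 0, 0], [-22, -3, -4], [-10, 0, -1]].
det(A - λI) = 0 gives eigenvalues λ = -1, -3, 4.
For λ=-1: eigenvector (0,-2,1).
For λ=-3: eigenvector (0,1,0).
For λ=4: eigenvector (1,-2,-2).
General solution: K_1e^(-t)(0,-2,1) + K_2e^(-3t)(0,1,0) + K_3e^(4t)(1,-2,-2).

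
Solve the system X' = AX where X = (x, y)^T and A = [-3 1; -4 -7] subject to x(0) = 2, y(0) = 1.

x(t) = 5te^(-5t) + 2e^(-5t), y(t) = -10te^(-5t) + e^(-5t)

Coefficient matrix A = [[-3, 1], [-4, -7]].
Characteristic polynomial det(A - λI) = λ^2 + 10λ + 25 = 0.
Single eigenvalue λ = -5 with algebraic multiplicity 2.
Eigenvector v = (1,-2); generalized eigenvector w with (A-λI)w=v is (1,-1).
General solution: e^(-5t)[C_1·v + C_2·(t·v + w)].
Applying x(0)=2, y(0)=1 gives C_1=-3, C_2=5.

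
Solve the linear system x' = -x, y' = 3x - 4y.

x(t) = -K_1e^(-t), y(t) = -K_1e^(-t) + K_2e^(-4t)

Coefficient matrix A = [[-1, 0], [3, -4]].
Characteristic polynomial det(A - λI) = λ^2 + 5λ + 4 = 0.
Eigenvalues λ = -1, -4.
For λ=-1: (A-λI) row 2 is [3, -3], so an eigenvector is (-1, -1).
For λ=-4: (A-λI) row 1 is [3, 0], so an eigenvector is (0, 1).
General solution: K_1e^(-t)(-1,-1) + K_2e^(-4t)(0,1).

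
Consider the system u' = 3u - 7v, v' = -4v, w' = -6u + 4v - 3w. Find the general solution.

Coefficient matrix A = [[3, -7, 0], [0, -4, 0], [-6, 4, -3]].
det(A - λI) = 0 gives eigenvalues λ = -4, 3, -3.
For λ=-4: eigenvector (1,1,2).
For λ=3: eigenvector (1,0,-1).
For λ=-3: eigenvector (0,0,1).
General solution: C_1e^(-4t)(1,1,2) + C_2e^(3t)(1,0,-1) + C_3e^(-3t)(0,0,1).

u(t) = C_1e^(-4t) + C_2e^(3t), v(t) = C_1e^(-4t), w(t) = 2C_1e^(-4t) - C_2e^(3t) + C_3e^(-3t)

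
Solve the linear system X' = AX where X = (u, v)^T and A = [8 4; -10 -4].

Coefficient matrix A = [[8, 4], [-10, -4]].
Characteristic polynomial det(A - λI) = λ^2 - 4λ + 8 = 0.
Eigenvalues λ = 2 ± 2i (complex conjugate pair).
For λ=2+2i: an eigenvector is (1,-2) - i(-1,1) = (1 + i, -2 - i).
A real fundamental pair from Re and Im of e^((2+2i)t)v: X_1 = e^(2t)(cos(2t)·(1,-2) + sin(2t)·(-1,1)), X_2 = e^(2t)(sin(2t)·(1,-2) - cos(2t)·(-1,1)).
General solution: C_1X_1 + C_2X_2.

u(t) = -C_1e^(2t)sin(2t) + C_1e^(2t)cos(2t) + C_2e^(2t)sin(2t) + C_2e^(2t)cos(2t), v(t) = C_1e^(2t)sin(2t) - 2C_1e^(2t)cos(2t) - 2C_2e^(2t)sin(2t) - C_2e^(2t)cos(2t)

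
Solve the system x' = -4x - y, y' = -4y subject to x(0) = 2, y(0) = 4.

Coefficient matrix A = [[-4, -1], [0, -4]].
Characteristic polynomial det(A - λI) = λ^2 + 8λ + 16 = 0.
Single eigenvalue λ = -4 with algebraic multiplicity 2.
Eigenvector v = (1,0); generalized eigenvector w with (A-λI)w=v is (-1,-1).
General solution: e^(-4t)[K_1·v + K_2·(t·v + w)].
Applying x(0)=2, y(0)=4 gives K_1=-2, K_2=-4.

x(t) = -4te^(-4t) + 2e^(-4t), y(t) = 4e^(-4t)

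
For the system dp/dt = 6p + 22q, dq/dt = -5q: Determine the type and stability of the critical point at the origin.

saddle

A = [[6,22],[0,-5]]; det(A-λI) = λ^2 - λ - 30.
λ = 6, -5: opposite signs.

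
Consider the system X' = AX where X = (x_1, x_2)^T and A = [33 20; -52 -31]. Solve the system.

x_1(t) = -c_1e^(t)sin(4t) - 2c_1e^(t)cos(4t) - 2c_2e^(t)sin(4t) + c_2e^(t)cos(4t), x_2(t) = 2c_1e^(t)sin(4t) + 3c_1e^(t)cos(4t) + 3c_2e^(t)sin(4t) - 2c_2e^(t)cos(4t)

Coefficient matrix A = [[33, 20], [-52, -31]].
Characteristic polynomial det(A - λI) = λ^2 - 2λ + 17 = 0.
Eigenvalues λ = 1 ± 4i (complex conjugate pair).
For λ=1+4i: an eigenvector is (-2,3) - i(-1,2) = (-2 + i, 3 - 2i).
A real fundamental pair from Re and Im of e^((1+4i)t)v: X_1 = e^(t)(cos(4t)·(-2,3) + sin(4t)·(-1,2)), X_2 = e^(t)(sin(4t)·(-2,3) - cos(4t)·(-1,2)).
General solution: c_1X_1 + c_2X_2.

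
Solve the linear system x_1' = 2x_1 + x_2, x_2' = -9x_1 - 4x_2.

Coefficient matrix A = [[2, 1], [-9, -4]].
Characteristic polynomial det(A - λI) = λ^2 + 2λ + 1 = 0.
Single eigenvalue λ = -1 with algebraic multiplicity 2.
Eigenvector v = (1,-3); generalized eigenvector w with (A-λI)w=v is (1,-2).
General solution: e^(-t)[c_1·v + c_2·(t·v + w)].

x_1(t) = c_1e^(-t) + c_2te^(-t) + c_2e^(-t), x_2(t) = -3c_1e^(-t) - 3c_2te^(-t) - 2c_2e^(-t)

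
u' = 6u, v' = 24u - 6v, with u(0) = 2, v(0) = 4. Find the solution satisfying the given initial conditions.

Coefficient matrix A = [[6, 0], [24, -6]].
Characteristic polynomial det(A - λI) = λ^2 - 36 = 0.
Eigenvalues λ = 6, -6.
For λ=6: (A-λI) row 2 is [24, -12], so an eigenvector is (1, 2).
For λ=-6: (A-λI) row 1 is [12, 0], so an eigenvector is (0, -1).
General solution: c_1e^(6t)(1,2) + c_2e^(-6t)(0,-1).
Applying u(0)=2, v(0)=4 gives c_1=2, c_2=0.

u(t) = 2e^(6t), v(t) = 4e^(6t)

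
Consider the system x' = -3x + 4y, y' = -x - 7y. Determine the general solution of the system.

Coefficient matrix A = [[-3, 4], [-1, -7]].
Characteristic polynomial det(A - λI) = λ^2 + 10λ + 25 = 0.
Single eigenvalue λ = -5 with algebraic multiplicity 2.
Eigenvector v = (2,-1); generalized eigenvector w with (A-λI)w=v is (-1,1).
General solution: e^(-5t)[C_1·v + C_2·(t·v + w)].

x(t) = 2C_1e^(-5t) + 2C_2te^(-5t) - C_2e^(-5t), y(t) = -C_1e^(-5t) - C_2te^(-5t) + C_2e^(-5t)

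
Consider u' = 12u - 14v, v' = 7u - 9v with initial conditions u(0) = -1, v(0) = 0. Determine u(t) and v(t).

u(t) = -2e^(5t) + e^(-2t), v(t) = -e^(5t) + e^(-2t)

Coefficient matrix A = [[12, -14], [7, -9]].
Characteristic polynomial det(A - λI) = λ^2 - 3λ - 10 = 0.
Eigenvalues λ = -2, 5.
For λ=-2: (A-λI) row 1 is [14, -14], so an eigenvector is (1, 1).
For λ=5: (A-λI) row 1 is [7, -14], so an eigenvector is (2, 1).
General solution: c_1e^(-2t)(1,1) + c_2e^(5t)(2,1).
Applying u(0)=-1, v(0)=0 gives c_1=1, c_2=-1.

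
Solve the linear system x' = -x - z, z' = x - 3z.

Coefficient matrix A = [[-1, -1], [1, -3]].
Characteristic polynomial det(A - λI) = λ^2 + 4λ + 4 = 0.
Single eigenvalue λ = -2 with algebraic multiplicity 2.
Eigenvector v = (1,1); generalized eigenvector w with (A-λI)w=v is (2,1).
General solution: e^(-2t)[c_1·v + c_2·(t·v + w)].

x(t) = c_1e^(-2t) + c_2te^(-2t) + 2c_2e^(-2t), z(t) = c_1e^(-2t) + c_2te^(-2t) + c_2e^(-2t)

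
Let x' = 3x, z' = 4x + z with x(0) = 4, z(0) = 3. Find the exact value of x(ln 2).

32

A = [[3,0],[4,1]]; eigenvalues λ = 3, 1.
Eigenvectors: (1,2) for λ=3, (0,-1) for λ=1.
From the initial condition, c_1 = 4, c_2 = 5.
x(ln 2) = (4)(2^3)(1) + (5)(2^1)(0) = 32.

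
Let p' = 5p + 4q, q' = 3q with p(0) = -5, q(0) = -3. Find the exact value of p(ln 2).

A = [[5,4],[0,3]]; eigenvalues λ = 3, 5.
Eigenvectors: (-2,1) for λ=3, (-1,0) for λ=5.
From the initial condition, c_1 = -3, c_2 = 11.
p(ln 2) = (-3)(2^3)(-2) + (11)(2^5)(-1) = -304.

-304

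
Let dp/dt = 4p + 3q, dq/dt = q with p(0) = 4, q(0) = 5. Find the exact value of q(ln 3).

A = [[4,3],[0,1]]; eigenvalues λ = 1, 4.
Eigenvectors: (1,-1) for λ=1, (-1,0) for λ=4.
From the initial condition, c_1 = -5, c_2 = -9.
q(ln 3) = (-5)(3^1)(-1) + (-9)(3^4)(0) = 15.

15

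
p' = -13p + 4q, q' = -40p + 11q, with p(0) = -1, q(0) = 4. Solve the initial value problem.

Coefficient matrix A = [[-13, 4], [-40, 11]].
Characteristic polynomial det(A - λI) = λ^2 + 2λ + 17 = 0.
Eigenvalues λ = -1 ± 4i (complex conjugate pair).
For λ=-1+4i: an eigenvector is (0,-1) - i(-1,-3) = (0 + i, -1 + 3i).
A real fundamental pair from Re and Im of e^((-1+4i)t)v: X_1 = e^(-t)(cos(4t)·(0,-1) + sin(4t)·(-1,-3)), X_2 = e^(-t)(sin(4t)·(0,-1) - cos(4t)·(-1,-3)).
General solution: C_1X_1 + C_2X_2.
Applying p(0)=-1, q(0)=4 gives C_1=-7, C_2=-1.

p(t) = 7e^(-t)sin(4t) - e^(-t)cos(4t), q(t) = 22e^(-t)sin(4t) + 4e^(-t)cos(4t)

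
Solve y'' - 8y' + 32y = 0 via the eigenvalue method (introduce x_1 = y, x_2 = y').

Let x_1 = y, x_2 = y'. Then x_1' = x_2 and x_2' = -32x_1 + 8x_2.
A = [[0,1],[-32,8]]; det(A-λI) = λ^2 - 8λ + 32.
Eigenvalues λ = 4 ± 4i.

y(t) = K_1e^(4t)cos(4t) + K_2e^(4t)sin(4t)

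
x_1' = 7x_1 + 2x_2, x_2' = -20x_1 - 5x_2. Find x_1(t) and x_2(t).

x_1(t) = -K_1e^(t)cos(2t) - K_2e^(t)sin(2t), x_2(t) = K_1e^(t)sin(2t) + 3K_1e^(t)cos(2t) + 3K_2e^(t)sin(2t) - K_2e^(t)cos(2t)

Coefficient matrix A = [[7, 2], [-20, -5]].
Characteristic polynomial det(A - λI) = λ^2 - 2λ + 5 = 0.
Eigenvalues λ = 1 ± 2i (complex conjugate pair).
For λ=1+2i: an eigenvector is (-1,3) - i(0,1) = (-1, 3 - i).
A real fundamental pair from Re and Im of e^((1+2i)t)v: X_1 = e^(t)(cos(2t)·(-1,3) + sin(2t)·(0,1)), X_2 = e^(t)(sin(2t)·(-1,3) - cos(2t)·(0,1)).
General solution: K_1X_1 + K_2X_2.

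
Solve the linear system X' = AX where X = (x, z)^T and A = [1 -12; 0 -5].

Coefficient matrix A = [[1, -12], [0, -5]].
Characteristic polynomial det(A - λI) = λ^2 + 4λ - 5 = 0.
Eigenvalues λ = -5, 1.
For λ=-5: (A-λI) row 1 is [6, -12], so an eigenvector is (2, 1).
For λ=1: (A-λI) row 1 is [0, -12], so an eigenvector is (-1, 0).
General solution: C_1e^(-5t)(2,1) + C_2e^(t)(-1,0).

x(t) = 2C_1e^(-5t) - C_2e^(t), z(t) = C_1e^(-5t)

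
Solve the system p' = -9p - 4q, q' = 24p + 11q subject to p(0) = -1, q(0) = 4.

p(t) = -2e^(3t) + e^(-t), q(t) = 6e^(3t) - 2e^(-t)

Coefficient matrix A = [[-9, -4], [24, 11]].
Characteristic polynomial det(A - λI) = λ^2 - 2λ - 3 = 0.
Eigenvalues λ = 3, -1.
For λ=3: (A-λI) row 1 is [-12, -4], so an eigenvector is (-1, 3).
For λ=-1: (A-λI) row 1 is [-8, -4], so an eigenvector is (1, -2).
General solution: C_1e^(3t)(-1,3) + C_2e^(-t)(1,-2).
Applying p(0)=-1, q(0)=4 gives C_1=2, C_2=1.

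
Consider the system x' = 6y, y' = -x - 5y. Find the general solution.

x(t) = 3c_1e^(-2t) + 2c_2e^(-3t), y(t) = -c_1e^(-2t) - c_2e^(-3t)

Coefficient matrix A = [[0, 6], [-1, -5]].
Characteristic polynomial det(A - λI) = λ^2 + 5λ + 6 = 0.
Eigenvalues λ = -2, -3.
For λ=-2: (A-λI) row 1 is [2, 6], so an eigenvector is (3, -1).
For λ=-3: (A-λI) row 1 is [3, 6], so an eigenvector is (2, -1).
General solution: c_1e^(-2t)(3,-1) + c_2e^(-3t)(2,-1).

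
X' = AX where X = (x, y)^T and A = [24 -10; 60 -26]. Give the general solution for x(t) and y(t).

Coefficient matrix A = [[24, -10], [60, -26]].
Characteristic polynomial det(A - λI) = λ^2 + 2λ - 24 = 0.
Eigenvalues λ = 4, -6.
For λ=4: (A-λI) row 1 is [20, -10], so an eigenvector is (1, 2).
For λ=-6: (A-λI) row 1 is [30, -10], so an eigenvector is (-1, -3).
General solution: C_1e^(4t)(1,2) + C_2e^(-6t)(-1,-3).

x(t) = C_1e^(4t) - C_2e^(-6t), y(t) = 2C_1e^(4t) - 3C_2e^(-6t)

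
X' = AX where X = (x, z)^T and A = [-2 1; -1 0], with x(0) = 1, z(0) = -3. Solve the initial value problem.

Coefficient matrix A = [[-2, 1], [-1, 0]].
Characteristic polynomial det(A - λI) = λ^2 + 2λ + 1 = 0.
Single eigenvalue λ = -1 with algebraic multiplicity 2.
Eigenvector v = (1,1); generalized eigenvector w with (A-λI)w=v is (2,3).
General solution: e^(-t)[K_1·v + K_2·(t·v + w)].
Applying x(0)=1, z(0)=-3 gives K_1=9, K_2=-4.

x(t) = -4te^(-t) + e^(-t), z(t) = -4te^(-t) - 3e^(-t)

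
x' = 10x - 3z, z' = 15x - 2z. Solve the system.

Coefficient matrix A = [[10, -3], [15, -2]].
Characteristic polynomial det(A - λI) = λ^2 - 8λ + 25 = 0.
Eigenvalues λ = 4 ± 3i (complex conjugate pair).
For λ=4+3i: an eigenvector is (-1,-2) - i(0,-1) = (-1, -2 + i).
A real fundamental pair from Re and Im of e^((4+3i)t)v: X_1 = e^(4t)(cos(3t)·(-1,-2) + sin(3t)·(0,-1)), X_2 = e^(4t)(sin(3t)·(-1,-2) - cos(3t)·(0,-1)).
General solution: C_1X_1 + C_2X_2.

x(t) = -C_1e^(4t)cos(3t) - C_2e^(4t)sin(3t), z(t) = -C_1e^(4t)sin(3t) - 2C_1e^(4t)cos(3t) - 2C_2e^(4t)sin(3t) + C_2e^(4t)cos(3t)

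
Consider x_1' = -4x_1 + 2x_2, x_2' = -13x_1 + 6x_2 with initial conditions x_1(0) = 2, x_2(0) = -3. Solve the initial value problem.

x_1(t) = -16e^(t)sin(t) + 2e^(t)cos(t), x_2(t) = -41e^(t)sin(t) - 3e^(t)cos(t)

Coefficient matrix A = [[-4, 2], [-13, 6]].
Characteristic polynomial det(A - λI) = λ^2 - 2λ + 2 = 0.
Eigenvalues λ = 1 ± i (complex conjugate pair).
For λ=1+i: an eigenvector is (-1,-3) - i(-1,-2) = (-1 + i, -3 + 2i).
A real fundamental pair from Re and Im of e^((1+i)t)v: X_1 = e^(t)(cos(t)·(-1,-3) + sin(t)·(-1,-2)), X_2 = e^(t)(sin(t)·(-1,-3) - cos(t)·(-1,-2)).
General solution: C_1X_1 + C_2X_2.
Applying x_1(0)=2, x_2(0)=-3 gives C_1=7, C_2=9.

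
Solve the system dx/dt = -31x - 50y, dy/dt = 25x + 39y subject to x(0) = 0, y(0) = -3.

Coefficient matrix A = [[-31, -50], [25, 39]].
Characteristic polynomial det(A - λI) = λ^2 - 8λ + 41 = 0.
Eigenvalues λ = 4 ± 5i (complex conjugate pair).
For λ=4+5i: an eigenvector is (-1,1) - i(-3,2) = (-1 + 3i, 1 - 2i).
A real fundamental pair from Re and Im of e^((4+5i)t)v: X_1 = e^(4t)(cos(5t)·(-1,1) + sin(5t)·(-3,2)), X_2 = e^(4t)(sin(5t)·(-1,1) - cos(5t)·(-3,2)).
General solution: K_1X_1 + K_2X_2.
Applying x(0)=0, y(0)=-3 gives K_1=-9, K_2=-3.

x(t) = 30e^(4t)sin(5t), y(t) = -21e^(4t)sin(5t) - 3e^(4t)cos(5t)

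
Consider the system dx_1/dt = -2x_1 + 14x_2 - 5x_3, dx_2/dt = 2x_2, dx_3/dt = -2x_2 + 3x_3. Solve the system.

Coefficient matrix A = [[-2, 14, -5], [0, 2, 0], [0, -2, 3]].
det(A - λI) = 0 gives eigenvalues λ = 3, 2, -2.
For λ=3: eigenvector (-1,0,1).
For λ=2: eigenvector (1,1,2).
For λ=-2: eigenvector (1,0,0).
General solution: C_1e^(3t)(-1,0,1) + C_2e^(2t)(1,1,2) + C_3e^(-2t)(1,0,0).

x_1(t) = -C_1e^(3t) + C_2e^(2t) + C_3e^(-2t), x_2(t) = C_2e^(2t), x_3(t) = C_1e^(3t) + 2C_2e^(2t)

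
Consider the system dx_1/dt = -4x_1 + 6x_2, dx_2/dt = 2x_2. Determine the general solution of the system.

x_1(t) = -K_1e^(-4t) + K_2e^(2t), x_2(t) = K_2e^(2t)

Coefficient matrix A = [[-4, 6], [0, 2]].
Characteristic polynomial det(A - λI) = λ^2 + 2λ - 8 = 0.
Eigenvalues λ = -4, 2.
For λ=-4: (A-λI) row 1 is [0, 6], so an eigenvector is (-1, 0).
For λ=2: (A-λI) row 1 is [-6, 6], so an eigenvector is (1, 1).
General solution: K_1e^(-4t)(-1,0) + K_2e^(2t)(1,1).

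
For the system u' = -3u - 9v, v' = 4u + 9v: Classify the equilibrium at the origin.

A = [[-3,-9],[4,9]]; det(A-λI) = λ^2 - 6λ + 9.
repeated λ = 3 with a single eigenvector.

unstable improper node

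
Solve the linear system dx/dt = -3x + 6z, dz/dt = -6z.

x(t) = -C_1e^(-3t) - 2C_2e^(-6t), z(t) = C_2e^(-6t)

Coefficient matrix A = [[-3, 6], [0, -6]].
Characteristic polynomial det(A - λI) = λ^2 + 9λ + 18 = 0.
Eigenvalues λ = -3, -6.
For λ=-3: (A-λI) row 1 is [0, 6], so an eigenvector is (-1, 0).
For λ=-6: (A-λI) row 1 is [3, 6], so an eigenvector is (-2, 1).
General solution: C_1e^(-3t)(-1,0) + C_2e^(-6t)(-2,1).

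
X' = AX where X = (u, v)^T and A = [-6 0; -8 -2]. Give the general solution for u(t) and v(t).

u(t) = K_2e^(-6t), v(t) = K_1e^(-2t) + 2K_2e^(-6t)

Coefficient matrix A = [[-6, 0], [-8, -2]].
Characteristic polynomial det(A - λI) = λ^2 + 8λ + 12 = 0.
Eigenvalues λ = -2, -6.
For λ=-2: (A-λI) row 1 is [-4, 0], so an eigenvector is (0, 1).
For λ=-6: (A-λI) row 2 is [-8, 4], so an eigenvector is (1, 2).
General solution: K_1e^(-2t)(0,1) + K_2e^(-6t)(1,2).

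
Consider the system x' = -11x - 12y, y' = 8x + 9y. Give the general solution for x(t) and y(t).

x(t) = -3c_1e^(-3t) - c_2e^(t), y(t) = 2c_1e^(-3t) + c_2e^(t)

Coefficient matrix A = [[-11, -12], [8, 9]].
Characteristic polynomial det(A - λI) = λ^2 + 2λ - 3 = 0.
Eigenvalues λ = -3, 1.
For λ=-3: (A-λI) row 1 is [-8, -12], so an eigenvector is (-3, 2).
For λ=1: (A-λI) row 1 is [-12, -12], so an eigenvector is (-1, 1).
General solution: c_1e^(-3t)(-3,2) + c_2e^(t)(-1,1).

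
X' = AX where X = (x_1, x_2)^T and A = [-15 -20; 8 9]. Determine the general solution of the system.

Coefficient matrix A = [[-15, -20], [8, 9]].
Characteristic polynomial det(A - λI) = λ^2 + 6λ + 25 = 0.
Eigenvalues λ = -3 ± 4i (complex conjugate pair).
For λ=-3+4i: an eigenvector is (-2,1) - i(1,-1) = (-2 - i, 1 + i).
A real fundamental pair from Re and Im of e^((-3+4i)t)v: X_1 = e^(-3t)(cos(4t)·(-2,1) + sin(4t)·(1,-1)), X_2 = e^(-3t)(sin(4t)·(-2,1) - cos(4t)·(1,-1)).
General solution: C_1X_1 + C_2X_2.

x_1(t) = C_1e^(-3t)sin(4t) - 2C_1e^(-3t)cos(4t) - 2C_2e^(-3t)sin(4t) - C_2e^(-3t)cos(4t), x_2(t) = -C_1e^(-3t)sin(4t) + C_1e^(-3t)cos(4t) + C_2e^(-3t)sin(4t) + C_2e^(-3t)cos(4t)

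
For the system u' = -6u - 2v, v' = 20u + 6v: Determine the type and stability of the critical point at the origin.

A = [[-6,-2],[20,6]]; det(A-λI) = λ^2 + 4.
λ = 0 ± 2i: zero real part.

center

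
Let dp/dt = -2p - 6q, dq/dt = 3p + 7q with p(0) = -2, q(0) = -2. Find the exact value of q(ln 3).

-474

A = [[-2,-6],[3,7]]; eigenvalues λ = 4, 1.
Eigenvectors: (-1,1) for λ=4, (2,-1) for λ=1.
From the initial condition, c_1 = -6, c_2 = -4.
q(ln 3) = (-6)(3^4)(1) + (-4)(3^1)(-1) = -474.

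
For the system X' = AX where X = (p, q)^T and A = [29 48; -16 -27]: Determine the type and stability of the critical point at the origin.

saddle

A = [[29,48],[-16,-27]]; det(A-λI) = λ^2 - 2λ - 15.
λ = -3, 5: opposite signs.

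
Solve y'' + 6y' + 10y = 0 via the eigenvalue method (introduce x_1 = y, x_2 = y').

y(t) = C_1e^(-3t)cos(t) + C_2e^(-3t)sin(t)

Let x_1 = y, x_2 = y'. Then x_1' = x_2 and x_2' = -10x_1 - 6x_2.
A = [[0,1],[-10,-6]]; det(A-λI) = λ^2 + 6λ + 10.
Eigenvalues λ = -3 ± i.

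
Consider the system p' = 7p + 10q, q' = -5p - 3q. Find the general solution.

Coefficient matrix A = [[7, 10], [-5, -3]].
Characteristic polynomial det(A - λI) = λ^2 - 4λ + 29 = 0.
Eigenvalues λ = 2 ± 5i (complex conjugate pair).
For λ=2+5i: an eigenvector is (-1,1) - i(1,0) = (-1 - i, 1).
A real fundamental pair from Re and Im of e^((2+5i)t)v: X_1 = e^(2t)(cos(5t)·(-1,1) + sin(5t)·(1,0)), X_2 = e^(2t)(sin(5t)·(-1,1) - cos(5t)·(1,0)).
General solution: C_1X_1 + C_2X_2.

p(t) = C_1e^(2t)sin(5t) - C_1e^(2t)cos(5t) - C_2e^(2t)sin(5t) - C_2e^(2t)cos(5t), q(t) = C_1e^(2t)cos(5t) + C_2e^(2t)sin(5t)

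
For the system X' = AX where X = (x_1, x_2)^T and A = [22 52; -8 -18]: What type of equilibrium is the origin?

unstable spiral

A = [[22,52],[-8,-18]]; det(A-λI) = λ^2 - 4λ + 20.
λ = 2 ± 4i: positive real part.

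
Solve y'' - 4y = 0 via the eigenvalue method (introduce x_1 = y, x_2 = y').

Let x_1 = y, x_2 = y'. Then x_1' = x_2 and x_2' = 4x_1.
A = [[0,1],[4,0]]; det(A-λI) = λ^2 - 4.
Eigenvalues λ = 2, -2 with eigenvectors (1,2), (1,-2).

y(t) = C_1e^(2t) + C_2e^(-2t)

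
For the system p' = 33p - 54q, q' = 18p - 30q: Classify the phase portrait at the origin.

A = [[33,-54],[18,-30]]; det(A-λI) = λ^2 - 3λ - 18.
λ = 6, -3: opposite signs.

saddle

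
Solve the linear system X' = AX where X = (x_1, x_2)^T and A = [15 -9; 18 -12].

Coefficient matrix A = [[15, -9], [18, -12]].
Characteristic polynomial det(A - λI) = λ^2 - 3λ - 18 = 0.
Eigenvalues λ = 6, -3.
For λ=6: (A-λI) row 1 is [9, -9], so an eigenvector is (-1, -1).
For λ=-3: (A-λI) row 1 is [18, -9], so an eigenvector is (1, 2).
General solution: c_1e^(6t)(-1,-1) + c_2e^(-3t)(1,2).

x_1(t) = -c_1e^(6t) + c_2e^(-3t), x_2(t) = -c_1e^(6t) + 2c_2e^(-3t)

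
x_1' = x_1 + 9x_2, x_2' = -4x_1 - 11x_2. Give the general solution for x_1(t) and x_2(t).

Coefficient matrix A = [[1, 9], [-4, -11]].
Characteristic polynomial det(A - λI) = λ^2 + 10λ + 25 = 0.
Single eigenvalue λ = -5 with algebraic multiplicity 2.
Eigenvector v = (-3,2); generalized eigenvector w with (A-λI)w=v is (1,-1).
General solution: e^(-5t)[C_1·v + C_2·(t·v + w)].

x_1(t) = -3C_1e^(-5t) - 3C_2te^(-5t) + C_2e^(-5t), x_2(t) = 2C_1e^(-5t) + 2C_2te^(-5t) - C_2e^(-5t)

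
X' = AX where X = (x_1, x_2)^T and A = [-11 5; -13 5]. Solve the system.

x_1(t) = -c_1e^(-3t)sin(t) + 2c_1e^(-3t)cos(t) + 2c_2e^(-3t)sin(t) + c_2e^(-3t)cos(t), x_2(t) = -2c_1e^(-3t)sin(t) + 3c_1e^(-3t)cos(t) + 3c_2e^(-3t)sin(t) + 2c_2e^(-3t)cos(t)

Coefficient matrix A = [[-11, 5], [-13, 5]].
Characteristic polynomial det(A - λI) = λ^2 + 6λ + 10 = 0.
Eigenvalues λ = -3 ± i (complex conjugate pair).
For λ=-3+i: an eigenvector is (2,3) - i(-1,-2) = (2 + i, 3 + 2i).
A real fundamental pair from Re and Im of e^((-3+i)t)v: X_1 = e^(-3t)(cos(t)·(2,3) + sin(t)·(-1,-2)), X_2 = e^(-3t)(sin(t)·(2,3) - cos(t)·(-1,-2)).
General solution: c_1X_1 + c_2X_2.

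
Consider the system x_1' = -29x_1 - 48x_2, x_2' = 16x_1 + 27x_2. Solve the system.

x_1(t) = 2C_1e^(-5t) - 3C_2e^(3t), x_2(t) = -C_1e^(-5t) + 2C_2e^(3t)

Coefficient matrix A = [[-29, -48], [16, 27]].
Characteristic polynomial det(A - λI) = λ^2 + 2λ - 15 = 0.
Eigenvalues λ = -5, 3.
For λ=-5: (A-λI) row 1 is [-24, -48], so an eigenvector is (2, -1).
For λ=3: (A-λI) row 1 is [-32, -48], so an eigenvector is (-3, 2).
General solution: C_1e^(-5t)(2,-1) + C_2e^(3t)(-3,2).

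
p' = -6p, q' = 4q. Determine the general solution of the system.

p(t) = c_2e^(-6t), q(t) = -c_1e^(4t)

Coefficient matrix A = [[-6, 0], [0, 4]].
Characteristic polynomial det(A - λI) = λ^2 + 2λ - 24 = 0.
Eigenvalues λ = 4, -6.
For λ=4: (A-λI) row 1 is [-10, 0], so an eigenvector is (0, -1).
For λ=-6: (A-λI) row 2 is [0, 10], so an eigenvector is (1, 0).
General solution: c_1e^(4t)(0,-1) + c_2e^(-6t)(1,0).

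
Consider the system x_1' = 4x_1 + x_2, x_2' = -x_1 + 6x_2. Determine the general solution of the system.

x_1(t) = K_1e^(5t) + K_2te^(5t) - 2K_2e^(5t), x_2(t) = K_1e^(5t) + K_2te^(5t) - K_2e^(5t)

Coefficient matrix A = [[4, 1], [-1, 6]].
Characteristic polynomial det(A - λI) = λ^2 - 10λ + 25 = 0.
Single eigenvalue λ = 5 with algebraic multiplicity 2.
Eigenvector v = (1,1); generalized eigenvector w with (A-λI)w=v is (-2,-1).
General solution: e^(5t)[K_1·v + K_2·(t·v + w)].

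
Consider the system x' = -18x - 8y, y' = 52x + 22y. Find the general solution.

Coefficient matrix A = [[-18, -8], [52, 22]].
Characteristic polynomial det(A - λI) = λ^2 - 4λ + 20 = 0.
Eigenvalues λ = 2 ± 4i (complex conjugate pair).
For λ=2+4i: an eigenvector is (-1,3) - i(-1,2) = (-1 + i, 3 - 2i).
A real fundamental pair from Re and Im of e^((2+4i)t)v: X_1 = e^(2t)(cos(4t)·(-1,3) + sin(4t)·(-1,2)), X_2 = e^(2t)(sin(4t)·(-1,3) - cos(4t)·(-1,2)).
General solution: c_1X_1 + c_2X_2.

x(t) = -c_1e^(2t)sin(4t) - c_1e^(2t)cos(4t) - c_2e^(2t)sin(4t) + c_2e^(2t)cos(4t), y(t) = 2c_1e^(2t)sin(4t) + 3c_1e^(2t)cos(4t) + 3c_2e^(2t)sin(4t) - 2c_2e^(2t)cos(4t)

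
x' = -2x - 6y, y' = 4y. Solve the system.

x(t) = c_1e^(4t) + c_2e^(-2t), y(t) = -c_1e^(4t)

Coefficient matrix A = [[-2, -6], [0, 4]].
Characteristic polynomial det(A - λI) = λ^2 - 2λ - 8 = 0.
Eigenvalues λ = 4, -2.
For λ=4: (A-λI) row 1 is [-6, -6], so an eigenvector is (1, -1).
For λ=-2: (A-λI) row 1 is [0, -6], so an eigenvector is (1, 0).
General solution: c_1e^(4t)(1,-1) + c_2e^(-2t)(1,0).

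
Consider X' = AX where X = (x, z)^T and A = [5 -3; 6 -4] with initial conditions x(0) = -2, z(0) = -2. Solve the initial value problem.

x(t) = -2e^(2t), z(t) = -2e^(2t)

Coefficient matrix A = [[5, -3], [6, -4]].
Characteristic polynomial det(A - λI) = λ^2 - λ - 2 = 0.
Eigenvalues λ = -1, 2.
For λ=-1: (A-λI) row 1 is [6, -3], so an eigenvector is (-1, -2).
For λ=2: (A-λI) row 1 is [3, -3], so an eigenvector is (-1, -1).
General solution: C_1e^(-t)(-1,-2) + C_2e^(2t)(-1,-1).
Applying x(0)=-2, z(0)=-2 gives C_1=0, C_2=2.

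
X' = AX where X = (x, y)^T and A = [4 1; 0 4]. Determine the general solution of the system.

x(t) = -c_1e^(4t) - c_2te^(4t) - 2c_2e^(4t), y(t) = -c_2e^(4t)

Coefficient matrix A = [[4, 1], [0, 4]].
Characteristic polynomial det(A - λI) = λ^2 - 8λ + 16 = 0.
Single eigenvalue λ = 4 with algebraic multiplicity 2.
Eigenvector v = (-1,0); generalized eigenvector w with (A-λI)w=v is (-2,-1).
General solution: e^(4t)[c_1·v + c_2·(t·v + w)].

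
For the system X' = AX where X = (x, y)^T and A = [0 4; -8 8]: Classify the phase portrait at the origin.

A = [[0,4],[-8,8]]; det(A-λI) = λ^2 - 8λ + 32.
λ = 4 ± 4i: positive real part.

unstable spiral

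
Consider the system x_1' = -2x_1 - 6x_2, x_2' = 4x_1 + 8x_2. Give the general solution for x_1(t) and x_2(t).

x_1(t) = -c_1e^(4t) + 3c_2e^(2t), x_2(t) = c_1e^(4t) - 2c_2e^(2t)

Coefficient matrix A = [[-2, -6], [4, 8]].
Characteristic polynomial det(A - λI) = λ^2 - 6λ + 8 = 0.
Eigenvalues λ = 4, 2.
For λ=4: (A-λI) row 1 is [-6, -6], so an eigenvector is (-1, 1).
For λ=2: (A-λI) row 1 is [-4, -6], so an eigenvector is (3, -2).
General solution: c_1e^(4t)(-1,1) + c_2e^(2t)(3,-2).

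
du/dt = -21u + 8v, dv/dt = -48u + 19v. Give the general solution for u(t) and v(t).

u(t) = K_1e^(-5t) - K_2e^(3t), v(t) = 2K_1e^(-5t) - 3K_2e^(3t)

Coefficient matrix A = [[-21, 8], [-48, 19]].
Characteristic polynomial det(A - λI) = λ^2 + 2λ - 15 = 0.
Eigenvalues λ = -5, 3.
For λ=-5: (A-λI) row 1 is [-16, 8], so an eigenvector is (1, 2).
For λ=3: (A-λI) row 1 is [-24, 8], so an eigenvector is (-1, -3).
General solution: K_1e^(-5t)(1,2) + K_2e^(3t)(-1,-3).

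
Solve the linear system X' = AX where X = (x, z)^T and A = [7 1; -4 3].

Coefficient matrix A = [[7, 1], [-4, 3]].
Characteristic polynomial det(A - λI) = λ^2 - 10λ + 25 = 0.
Single eigenvalue λ = 5 with algebraic multiplicity 2.
Eigenvector v = (-1,2); generalized eigenvector w with (A-λI)w=v is (-1,1).
General solution: e^(5t)[c_1·v + c_2·(t·v + w)].

x(t) = -c_1e^(5t) - c_2te^(5t) - c_2e^(5t), z(t) = 2c_1e^(5t) + 2c_2te^(5t) + c_2e^(5t)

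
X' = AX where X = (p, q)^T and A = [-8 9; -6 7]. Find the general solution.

Coefficient matrix A = [[-8, 9], [-6, 7]].
Characteristic polynomial det(A - λI) = λ^2 + λ - 2 = 0.
Eigenvalues λ = -2, 1.
For λ=-2: (A-λI) row 1 is [-6, 9], so an eigenvector is (3, 2).
For λ=1: (A-λI) row 1 is [-9, 9], so an eigenvector is (-1, -1).
General solution: c_1e^(-2t)(3,2) + c_2e^(t)(-1,-1).

p(t) = 3c_1e^(-2t) - c_2e^(t), q(t) = 2c_1e^(-2t) - c_2e^(t)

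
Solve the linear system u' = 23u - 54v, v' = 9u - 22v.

Coefficient matrix A = [[23, -54], [9, -22]].
Characteristic polynomial det(A - λI) = λ^2 - λ - 20 = 0.
Eigenvalues λ = 5, -4.
For λ=5: (A-λI) row 1 is [18, -54], so an eigenvector is (-3, -1).
For λ=-4: (A-λI) row 1 is [27, -54], so an eigenvector is (-2, -1).
General solution: C_1e^(5t)(-3,-1) + C_2e^(-4t)(-2,-1).

u(t) = -3C_1e^(5t) - 2C_2e^(-4t), v(t) = -C_1e^(5t) - C_2e^(-4t)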